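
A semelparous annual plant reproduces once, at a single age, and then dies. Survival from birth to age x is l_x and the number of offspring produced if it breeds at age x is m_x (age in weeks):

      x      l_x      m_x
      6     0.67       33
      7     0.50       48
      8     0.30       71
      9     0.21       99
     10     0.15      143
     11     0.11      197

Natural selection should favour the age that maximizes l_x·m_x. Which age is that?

Expected offspring if breeding at age x = l_x × m_x:
  age 6: 0.67 × 33 = 22.110
  age 7: 0.50 × 48 = 24.000
  age 8: 0.30 × 71 = 21.300
  age 9: 0.21 × 99 = 20.790
  age 10: 0.15 × 143 = 21.450
  age 11: 0.11 × 197 = 21.670
Maximum at age 7 (24.000).

7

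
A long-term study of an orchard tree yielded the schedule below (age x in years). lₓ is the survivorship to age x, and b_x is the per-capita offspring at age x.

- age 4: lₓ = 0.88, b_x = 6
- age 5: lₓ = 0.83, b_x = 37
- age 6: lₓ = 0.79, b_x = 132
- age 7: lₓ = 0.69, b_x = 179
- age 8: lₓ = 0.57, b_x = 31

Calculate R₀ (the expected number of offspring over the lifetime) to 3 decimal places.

R₀ = Σ lₓ b_x:
  age 4: 0.88 × 6 = 5.2800
  age 5: 0.83 × 37 = 30.7100
  age 6: 0.79 × 132 = 104.2800
  age 7: 0.69 × 179 = 123.5100
  age 8: 0.57 × 31 = 17.6700
R₀ = 5.2800 + 30.7100 + 104.2800 + 123.5100 + 17.6700 = 281.4500

281.450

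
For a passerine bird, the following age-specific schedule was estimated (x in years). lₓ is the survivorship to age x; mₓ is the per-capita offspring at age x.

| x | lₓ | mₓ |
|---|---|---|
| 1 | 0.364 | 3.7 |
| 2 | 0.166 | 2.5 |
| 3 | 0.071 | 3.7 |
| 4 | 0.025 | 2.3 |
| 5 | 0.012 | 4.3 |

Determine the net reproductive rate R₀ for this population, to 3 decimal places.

R₀ = Σ lₓ mₓ:
  age 1: 0.364 × 3.7 = 1.3468
  age 2: 0.166 × 2.5 = 0.4150
  age 3: 0.071 × 3.7 = 0.2627
  age 4: 0.025 × 2.3 = 0.0575
  age 5: 0.012 × 4.3 = 0.0516
R₀ = 1.3468 + 0.4150 + 0.2627 + 0.0575 + 0.0516 = 2.1336

2.134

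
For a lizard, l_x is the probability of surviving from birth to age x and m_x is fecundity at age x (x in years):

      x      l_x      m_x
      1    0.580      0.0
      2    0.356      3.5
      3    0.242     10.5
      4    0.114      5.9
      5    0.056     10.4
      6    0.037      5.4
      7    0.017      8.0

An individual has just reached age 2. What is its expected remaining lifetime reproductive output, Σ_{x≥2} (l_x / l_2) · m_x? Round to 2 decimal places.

15.11

l_2 = 0.356. Conditional survival from age 2 to x is l_x / l_2.
  x=2: (0.356/0.356) × 3.5 = 3.5000
  x=3: (0.242/0.356) × 10.5 = 7.1376
  x=4: (0.114/0.356) × 5.9 = 1.8893
  x=5: (0.056/0.356) × 10.4 = 1.6360
  x=6: (0.037/0.356) × 5.4 = 0.5612
  x=7: (0.017/0.356) × 8.0 = 0.3820
Sum = 3.5000 + 7.1376 + 1.8893 + 1.6360 + 0.5612 + 0.3820 = 15.1062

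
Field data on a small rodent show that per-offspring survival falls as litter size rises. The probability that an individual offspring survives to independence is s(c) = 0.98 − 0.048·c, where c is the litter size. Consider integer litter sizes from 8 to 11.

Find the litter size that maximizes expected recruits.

10

Expected recruits = c × s(c):
  c=8: 8 × 0.596 = 4.768
  c=9: 9 × 0.548 = 4.932
  c=10: 10 × 0.500 = 5.000
  c=11: 11 × 0.452 = 4.972
Maximum at c = 10 (5.000 recruits).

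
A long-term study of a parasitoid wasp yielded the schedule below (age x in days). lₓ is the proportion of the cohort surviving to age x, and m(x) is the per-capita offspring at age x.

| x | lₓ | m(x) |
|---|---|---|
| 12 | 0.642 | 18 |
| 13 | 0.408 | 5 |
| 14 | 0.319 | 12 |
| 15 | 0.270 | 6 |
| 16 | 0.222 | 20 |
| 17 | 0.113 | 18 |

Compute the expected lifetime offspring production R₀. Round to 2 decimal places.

R₀ = Σ lₓ m(x):
  age 12: 0.642 × 18 = 11.5560
  age 13: 0.408 × 5 = 2.0400
  age 14: 0.319 × 12 = 3.8280
  age 15: 0.270 × 6 = 1.6200
  age 16: 0.222 × 20 = 4.4400
  age 17: 0.113 × 18 = 2.0340
R₀ = 11.5560 + 2.0400 + 3.8280 + 1.6200 + 4.4400 + 2.0340 = 25.5180

25.52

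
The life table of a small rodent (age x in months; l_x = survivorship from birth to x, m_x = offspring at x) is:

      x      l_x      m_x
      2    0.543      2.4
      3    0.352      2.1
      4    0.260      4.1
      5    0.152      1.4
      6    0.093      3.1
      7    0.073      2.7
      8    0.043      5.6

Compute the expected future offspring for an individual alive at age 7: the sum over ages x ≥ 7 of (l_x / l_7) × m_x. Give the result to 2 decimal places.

6.00

l_7 = 0.073. Conditional survival from age 7 to x is l_x / l_7.
  x=7: (0.073/0.073) × 2.7 = 2.7000
  x=8: (0.043/0.073) × 5.6 = 3.2986
Sum = 2.7000 + 3.2986 = 5.9986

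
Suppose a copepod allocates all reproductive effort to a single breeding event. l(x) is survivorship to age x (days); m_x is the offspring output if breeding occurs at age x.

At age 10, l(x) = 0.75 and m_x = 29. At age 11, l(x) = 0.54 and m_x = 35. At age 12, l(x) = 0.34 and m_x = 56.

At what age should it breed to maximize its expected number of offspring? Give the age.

10

Expected offspring if breeding at age x = l(x) × m_x:
  age 10: 0.75 × 29 = 21.750
  age 11: 0.54 × 35 = 18.900
  age 12: 0.34 × 56 = 19.040
Maximum at age 10 (21.750).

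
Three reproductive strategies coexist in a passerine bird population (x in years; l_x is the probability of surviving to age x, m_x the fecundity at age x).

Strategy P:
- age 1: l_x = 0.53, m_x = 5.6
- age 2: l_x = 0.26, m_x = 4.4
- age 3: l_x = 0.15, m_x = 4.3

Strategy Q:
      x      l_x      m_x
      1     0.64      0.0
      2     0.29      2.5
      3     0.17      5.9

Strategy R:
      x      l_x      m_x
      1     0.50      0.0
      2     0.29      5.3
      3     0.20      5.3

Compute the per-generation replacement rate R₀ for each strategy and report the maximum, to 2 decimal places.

4.76

Strategy P: R₀ = 0.53×5.6 + 0.26×4.4 + 0.15×4.3 = 4.7570
Strategy Q: R₀ = 0.64×0.0 + 0.29×2.5 + 0.17×5.9 = 1.7280
Strategy R: R₀ = 0.50×0.0 + 0.29×5.3 + 0.20×5.3 = 2.5970
Highest R₀: strategy P with 4.7570.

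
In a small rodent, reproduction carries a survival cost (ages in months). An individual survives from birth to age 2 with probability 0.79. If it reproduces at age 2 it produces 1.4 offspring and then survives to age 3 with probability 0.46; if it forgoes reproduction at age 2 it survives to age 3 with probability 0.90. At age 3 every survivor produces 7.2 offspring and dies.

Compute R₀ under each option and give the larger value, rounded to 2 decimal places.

5.12

breed at age 2: R₀ = 0.79 × (1.4 + 0.46 × 7.2) = 0.79 × 4.7120 = 3.7225
delay to age 3: R₀ = 0.79 × (0.90 × 7.2) = 0.79 × 6.4800 = 5.1192
Higher: delay to age 3 (5.1192).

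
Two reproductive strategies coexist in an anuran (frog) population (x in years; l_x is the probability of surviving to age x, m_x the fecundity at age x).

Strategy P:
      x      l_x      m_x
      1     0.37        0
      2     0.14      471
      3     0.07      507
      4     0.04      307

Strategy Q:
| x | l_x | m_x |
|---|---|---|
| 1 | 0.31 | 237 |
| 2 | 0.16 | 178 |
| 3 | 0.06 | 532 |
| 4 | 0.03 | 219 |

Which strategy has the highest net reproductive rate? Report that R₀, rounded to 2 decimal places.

Strategy P: R₀ = 0.37×0 + 0.14×471 + 0.07×507 + 0.04×307 = 113.7100
Strategy Q: R₀ = 0.31×237 + 0.16×178 + 0.06×532 + 0.03×219 = 140.4400
Highest R₀: strategy Q with 140.4400.

140.44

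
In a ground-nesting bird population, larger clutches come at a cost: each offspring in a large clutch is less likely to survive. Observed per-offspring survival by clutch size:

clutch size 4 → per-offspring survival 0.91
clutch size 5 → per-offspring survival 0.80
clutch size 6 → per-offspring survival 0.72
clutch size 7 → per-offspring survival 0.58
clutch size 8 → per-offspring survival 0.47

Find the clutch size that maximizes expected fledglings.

Expected fledglings = c × s(c):
  c=4: 4 × 0.91 = 3.640
  c=5: 5 × 0.80 = 4.000
  c=6: 6 × 0.72 = 4.320
  c=7: 7 × 0.58 = 4.060
  c=8: 8 × 0.47 = 3.760
Maximum at c = 6 (4.320 fledglings).

6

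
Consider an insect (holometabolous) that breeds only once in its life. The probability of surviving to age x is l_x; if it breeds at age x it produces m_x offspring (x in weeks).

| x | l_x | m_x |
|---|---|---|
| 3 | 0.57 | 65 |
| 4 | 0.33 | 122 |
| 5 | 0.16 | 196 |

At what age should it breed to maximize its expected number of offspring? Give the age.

4

Expected offspring if breeding at age x = l_x × m_x:
  age 3: 0.57 × 65 = 37.050
  age 4: 0.33 × 122 = 40.260
  age 5: 0.16 × 196 = 31.360
Maximum at age 4 (40.260).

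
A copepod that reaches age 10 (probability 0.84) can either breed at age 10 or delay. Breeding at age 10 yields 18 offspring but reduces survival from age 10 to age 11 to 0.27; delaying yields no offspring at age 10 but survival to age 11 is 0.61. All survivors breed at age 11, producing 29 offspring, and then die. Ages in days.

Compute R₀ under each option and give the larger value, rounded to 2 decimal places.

21.70

breed at age 10: R₀ = 0.84 × (18 + 0.27 × 29) = 0.84 × 25.8300 = 21.6972
delay to age 11: R₀ = 0.84 × (0.61 × 29) = 0.84 × 17.6900 = 14.8596
Higher: breed at age 10 (21.6972).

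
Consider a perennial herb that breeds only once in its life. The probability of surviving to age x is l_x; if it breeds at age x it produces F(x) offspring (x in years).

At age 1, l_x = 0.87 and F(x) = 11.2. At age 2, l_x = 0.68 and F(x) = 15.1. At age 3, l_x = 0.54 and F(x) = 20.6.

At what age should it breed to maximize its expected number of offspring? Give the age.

3

Expected offspring if breeding at age x = l_x × F(x):
  age 1: 0.87 × 11.2 = 9.744
  age 2: 0.68 × 15.1 = 10.268
  age 3: 0.54 × 20.6 = 11.124
Maximum at age 3 (11.124).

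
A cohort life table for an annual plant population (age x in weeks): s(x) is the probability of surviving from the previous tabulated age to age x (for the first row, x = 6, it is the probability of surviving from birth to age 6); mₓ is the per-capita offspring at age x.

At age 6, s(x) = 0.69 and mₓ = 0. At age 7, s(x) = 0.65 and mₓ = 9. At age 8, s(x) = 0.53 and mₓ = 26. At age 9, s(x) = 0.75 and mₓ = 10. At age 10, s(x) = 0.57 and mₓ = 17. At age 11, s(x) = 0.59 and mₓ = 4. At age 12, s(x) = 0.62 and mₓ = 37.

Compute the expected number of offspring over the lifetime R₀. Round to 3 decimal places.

Survivorship from birth: l_x = s_6·s_7·…·s_x.
  l_6 = 0.69000
  l_7 = 0.44850
  l_8 = 0.23770
  l_9 = 0.17828
  l_10 = 0.10162
  l_11 = 0.05996
  l_12 = 0.03717
R₀ = Σ l_x mₓ:
  age 6: 0.69000 × 0 = 0.0000
  age 7: 0.44850 × 9 = 4.0365
  age 8: 0.23770 × 26 = 6.1802
  age 9: 0.17828 × 10 = 1.7828
  age 10: 0.10162 × 17 = 1.7275
  age 11: 0.05996 × 4 = 0.2398
  age 12: 0.03717 × 37 = 1.3753
R₀ = 0.0000 + 4.0365 + 6.1802 + 1.7828 + 1.7275 + 0.2398 + 1.3753 = 15.3422

15.342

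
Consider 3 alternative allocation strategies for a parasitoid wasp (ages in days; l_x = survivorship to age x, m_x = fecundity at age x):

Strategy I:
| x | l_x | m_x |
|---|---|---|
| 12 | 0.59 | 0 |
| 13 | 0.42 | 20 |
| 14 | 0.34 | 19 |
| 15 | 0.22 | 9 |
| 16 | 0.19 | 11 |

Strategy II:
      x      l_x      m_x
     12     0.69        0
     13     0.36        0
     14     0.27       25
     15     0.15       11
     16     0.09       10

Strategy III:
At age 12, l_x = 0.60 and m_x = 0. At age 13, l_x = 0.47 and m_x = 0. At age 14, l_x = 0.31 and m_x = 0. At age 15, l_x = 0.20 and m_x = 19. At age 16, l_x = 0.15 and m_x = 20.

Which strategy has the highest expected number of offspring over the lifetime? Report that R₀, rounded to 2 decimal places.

18.93

Strategy I: R₀ = 0.59×0 + 0.42×20 + 0.34×19 + 0.22×9 + 0.19×11 = 18.9300
Strategy II: R₀ = 0.69×0 + 0.36×0 + 0.27×25 + 0.15×11 + 0.09×10 = 9.3000
Strategy III: R₀ = 0.60×0 + 0.47×0 + 0.31×0 + 0.20×19 + 0.15×20 = 6.8000
Highest R₀: strategy I with 18.9300.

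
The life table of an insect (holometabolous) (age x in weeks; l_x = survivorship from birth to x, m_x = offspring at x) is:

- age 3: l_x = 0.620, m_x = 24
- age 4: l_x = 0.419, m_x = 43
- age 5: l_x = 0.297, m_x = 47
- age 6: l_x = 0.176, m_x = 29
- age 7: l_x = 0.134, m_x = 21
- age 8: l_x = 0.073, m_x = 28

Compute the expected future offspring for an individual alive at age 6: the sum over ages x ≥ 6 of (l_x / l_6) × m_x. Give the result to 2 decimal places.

56.60

l_6 = 0.176. Conditional survival from age 6 to x is l_x / l_6.
  x=6: (0.176/0.176) × 29 = 29.0000
  x=7: (0.134/0.176) × 21 = 15.9886
  x=8: (0.073/0.176) × 28 = 11.6136
Sum = 29.0000 + 15.9886 + 11.6136 = 56.6023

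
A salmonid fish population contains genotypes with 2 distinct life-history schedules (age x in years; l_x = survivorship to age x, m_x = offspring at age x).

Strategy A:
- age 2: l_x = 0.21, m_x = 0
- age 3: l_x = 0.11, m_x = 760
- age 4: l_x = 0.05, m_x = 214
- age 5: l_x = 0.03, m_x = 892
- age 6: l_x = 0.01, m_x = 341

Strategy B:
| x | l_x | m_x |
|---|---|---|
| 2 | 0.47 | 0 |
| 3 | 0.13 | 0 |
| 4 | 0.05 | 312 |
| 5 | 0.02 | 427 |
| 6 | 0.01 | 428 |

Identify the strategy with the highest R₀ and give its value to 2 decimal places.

124.47

Strategy A: R₀ = 0.21×0 + 0.11×760 + 0.05×214 + 0.03×892 + 0.01×341 = 124.4700
Strategy B: R₀ = 0.47×0 + 0.13×0 + 0.05×312 + 0.02×427 + 0.01×428 = 28.4200
Highest R₀: strategy A with 124.4700.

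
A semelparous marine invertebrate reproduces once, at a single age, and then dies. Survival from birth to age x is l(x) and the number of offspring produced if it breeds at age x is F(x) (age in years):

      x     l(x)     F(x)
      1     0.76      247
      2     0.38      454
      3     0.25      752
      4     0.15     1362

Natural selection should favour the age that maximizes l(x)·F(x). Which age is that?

4

Expected offspring if breeding at age x = l(x) × F(x):
  age 1: 0.76 × 247 = 187.720
  age 2: 0.38 × 454 = 172.520
  age 3: 0.25 × 752 = 188.000
  age 4: 0.15 × 1362 = 204.300
Maximum at age 4 (204.300).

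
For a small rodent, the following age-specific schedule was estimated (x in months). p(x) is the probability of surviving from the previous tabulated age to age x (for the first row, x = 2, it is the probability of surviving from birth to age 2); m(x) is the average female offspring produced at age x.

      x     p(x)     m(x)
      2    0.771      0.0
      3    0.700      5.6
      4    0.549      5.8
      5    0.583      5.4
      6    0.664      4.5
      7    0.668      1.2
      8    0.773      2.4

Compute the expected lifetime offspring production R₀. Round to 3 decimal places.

6.424

Survivorship from birth: l_x = p_2·p_3·…·p_x.
  l_2 = 0.77100
  l_3 = 0.53970
  l_4 = 0.29630
  l_5 = 0.17274
  l_6 = 0.11470
  l_7 = 0.07662
  l_8 = 0.05923
R₀ = Σ l_x m(x):
  age 2: 0.77100 × 0.0 = 0.0000
  age 3: 0.53970 × 5.6 = 3.0223
  age 4: 0.29630 × 5.8 = 1.7185
  age 5: 0.17274 × 5.4 = 0.9328
  age 6: 0.11470 × 4.5 = 0.5161
  age 7: 0.07662 × 1.2 = 0.0919
  age 8: 0.05923 × 2.4 = 0.1422
R₀ = 0.0000 + 3.0223 + 1.7185 + 0.9328 + 0.5161 + 0.0919 + 0.1422 = 6.4239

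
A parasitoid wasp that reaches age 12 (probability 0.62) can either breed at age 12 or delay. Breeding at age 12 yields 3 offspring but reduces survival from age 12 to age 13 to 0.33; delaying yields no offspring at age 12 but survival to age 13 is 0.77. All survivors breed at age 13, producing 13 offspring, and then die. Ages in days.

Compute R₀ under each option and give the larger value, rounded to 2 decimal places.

breed at age 12: R₀ = 0.62 × (3 + 0.33 × 13) = 0.62 × 7.2900 = 4.5198
delay to age 13: R₀ = 0.62 × (0.77 × 13) = 0.62 × 10.0100 = 6.2062
Higher: delay to age 13 (6.2062).

6.21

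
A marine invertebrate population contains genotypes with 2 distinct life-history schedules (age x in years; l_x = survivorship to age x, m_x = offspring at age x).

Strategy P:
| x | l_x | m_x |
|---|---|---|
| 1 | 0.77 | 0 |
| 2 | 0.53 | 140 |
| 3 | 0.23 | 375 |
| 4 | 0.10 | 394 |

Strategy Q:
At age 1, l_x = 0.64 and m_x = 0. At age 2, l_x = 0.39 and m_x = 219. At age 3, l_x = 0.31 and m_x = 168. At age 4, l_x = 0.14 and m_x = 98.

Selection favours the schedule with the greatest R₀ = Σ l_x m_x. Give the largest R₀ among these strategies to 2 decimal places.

199.85

Strategy P: R₀ = 0.77×0 + 0.53×140 + 0.23×375 + 0.10×394 = 199.8500
Strategy Q: R₀ = 0.64×0 + 0.39×219 + 0.31×168 + 0.14×98 = 151.2100
Highest R₀: strategy P with 199.8500.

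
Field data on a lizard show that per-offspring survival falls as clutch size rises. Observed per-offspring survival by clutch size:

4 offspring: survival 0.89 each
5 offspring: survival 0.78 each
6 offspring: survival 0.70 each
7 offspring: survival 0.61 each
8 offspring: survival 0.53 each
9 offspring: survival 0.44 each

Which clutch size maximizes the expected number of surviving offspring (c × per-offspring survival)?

Expected surviving offspring = c × s(c):
  c=4: 4 × 0.89 = 3.560
  c=5: 5 × 0.78 = 3.900
  c=6: 6 × 0.70 = 4.200
  c=7: 7 × 0.61 = 4.270
  c=8: 8 × 0.53 = 4.240
  c=9: 9 × 0.44 = 3.960
Maximum at c = 7 (4.270 surviving offspring).

7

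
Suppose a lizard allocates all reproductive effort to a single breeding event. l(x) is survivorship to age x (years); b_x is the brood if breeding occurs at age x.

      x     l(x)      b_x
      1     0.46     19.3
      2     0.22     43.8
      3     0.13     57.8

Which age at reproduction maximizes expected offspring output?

2

Expected offspring if breeding at age x = l(x) × b_x:
  age 1: 0.46 × 19.3 = 8.878
  age 2: 0.22 × 43.8 = 9.636
  age 3: 0.13 × 57.8 = 7.514
Maximum at age 2 (9.636).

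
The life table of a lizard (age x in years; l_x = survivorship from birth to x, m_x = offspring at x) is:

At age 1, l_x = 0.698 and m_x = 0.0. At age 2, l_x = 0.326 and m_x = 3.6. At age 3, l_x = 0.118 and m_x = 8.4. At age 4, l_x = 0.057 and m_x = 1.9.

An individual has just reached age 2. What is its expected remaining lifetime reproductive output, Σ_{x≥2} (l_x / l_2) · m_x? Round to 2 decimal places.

6.97

l_2 = 0.326. Conditional survival from age 2 to x is l_x / l_2.
  x=2: (0.326/0.326) × 3.6 = 3.6000
  x=3: (0.118/0.326) × 8.4 = 3.0405
  x=4: (0.057/0.326) × 1.9 = 0.3322
Sum = 3.6000 + 3.0405 + 0.3322 = 6.9727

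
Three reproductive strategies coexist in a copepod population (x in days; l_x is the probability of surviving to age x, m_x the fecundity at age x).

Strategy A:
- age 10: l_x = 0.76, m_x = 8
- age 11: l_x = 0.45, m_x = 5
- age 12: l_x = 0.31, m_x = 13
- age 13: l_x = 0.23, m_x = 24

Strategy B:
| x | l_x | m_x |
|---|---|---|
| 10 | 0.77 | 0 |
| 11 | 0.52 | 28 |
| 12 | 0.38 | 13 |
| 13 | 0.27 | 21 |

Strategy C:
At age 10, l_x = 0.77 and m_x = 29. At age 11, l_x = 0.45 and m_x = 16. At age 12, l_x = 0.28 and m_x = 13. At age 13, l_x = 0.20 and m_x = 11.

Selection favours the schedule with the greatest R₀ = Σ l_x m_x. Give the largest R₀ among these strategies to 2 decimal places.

Strategy A: R₀ = 0.76×8 + 0.45×5 + 0.31×13 + 0.23×24 = 17.8800
Strategy B: R₀ = 0.77×0 + 0.52×28 + 0.38×13 + 0.27×21 = 25.1700
Strategy C: R₀ = 0.77×29 + 0.45×16 + 0.28×13 + 0.20×11 = 35.3700
Highest R₀: strategy C with 35.3700.

35.37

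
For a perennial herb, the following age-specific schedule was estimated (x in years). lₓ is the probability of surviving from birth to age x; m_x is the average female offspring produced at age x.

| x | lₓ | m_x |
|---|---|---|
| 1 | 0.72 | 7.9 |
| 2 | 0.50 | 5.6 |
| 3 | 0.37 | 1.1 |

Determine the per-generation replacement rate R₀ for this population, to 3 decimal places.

R₀ = Σ lₓ m_x:
  age 1: 0.72 × 7.9 = 5.6880
  age 2: 0.50 × 5.6 = 2.8000
  age 3: 0.37 × 1.1 = 0.4070
R₀ = 5.6880 + 2.8000 + 0.4070 = 8.8950

8.895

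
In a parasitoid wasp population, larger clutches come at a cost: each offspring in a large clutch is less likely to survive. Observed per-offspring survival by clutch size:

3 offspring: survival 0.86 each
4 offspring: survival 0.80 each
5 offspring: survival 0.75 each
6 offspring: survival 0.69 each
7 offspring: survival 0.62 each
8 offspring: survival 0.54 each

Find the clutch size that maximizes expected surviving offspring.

7

Expected surviving offspring = c × s(c):
  c=3: 3 × 0.86 = 2.580
  c=4: 4 × 0.80 = 3.200
  c=5: 5 × 0.75 = 3.750
  c=6: 6 × 0.69 = 4.140
  c=7: 7 × 0.62 = 4.340
  c=8: 8 × 0.54 = 4.320
Maximum at c = 7 (4.340 surviving offspring).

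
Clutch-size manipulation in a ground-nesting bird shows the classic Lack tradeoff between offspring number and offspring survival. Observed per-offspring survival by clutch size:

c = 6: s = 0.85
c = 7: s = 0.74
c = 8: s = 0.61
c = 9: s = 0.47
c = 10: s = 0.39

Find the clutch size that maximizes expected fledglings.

7

Expected fledglings = c × s(c):
  c=6: 6 × 0.85 = 5.100
  c=7: 7 × 0.74 = 5.180
  c=8: 8 × 0.61 = 4.880
  c=9: 9 × 0.47 = 4.230
  c=10: 10 × 0.39 = 3.900
Maximum at c = 7 (5.180 fledglings).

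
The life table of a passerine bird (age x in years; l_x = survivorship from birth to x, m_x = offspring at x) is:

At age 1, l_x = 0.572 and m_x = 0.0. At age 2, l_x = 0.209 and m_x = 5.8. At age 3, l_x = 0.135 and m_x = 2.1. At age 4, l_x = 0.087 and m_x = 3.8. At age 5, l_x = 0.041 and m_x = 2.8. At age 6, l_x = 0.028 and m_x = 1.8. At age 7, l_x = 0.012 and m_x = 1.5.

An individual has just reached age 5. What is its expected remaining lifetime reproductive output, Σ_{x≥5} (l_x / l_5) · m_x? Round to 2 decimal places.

l_5 = 0.041. Conditional survival from age 5 to x is l_x / l_5.
  x=5: (0.041/0.041) × 2.8 = 2.8000
  x=6: (0.028/0.041) × 1.8 = 1.2293
  x=7: (0.012/0.041) × 1.5 = 0.4390
Sum = 2.8000 + 1.2293 + 0.4390 = 4.4683

4.47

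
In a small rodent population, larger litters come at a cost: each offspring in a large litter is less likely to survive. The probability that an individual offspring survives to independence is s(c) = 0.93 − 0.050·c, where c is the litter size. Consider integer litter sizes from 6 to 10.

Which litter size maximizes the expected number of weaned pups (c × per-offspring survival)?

Expected weaned pups = c × s(c):
  c=6: 6 × 0.630 = 3.780
  c=7: 7 × 0.580 = 4.060
  c=8: 8 × 0.530 = 4.240
  c=9: 9 × 0.480 = 4.320
  c=10: 10 × 0.430 = 4.300
Maximum at c = 9 (4.320 weaned pups).

9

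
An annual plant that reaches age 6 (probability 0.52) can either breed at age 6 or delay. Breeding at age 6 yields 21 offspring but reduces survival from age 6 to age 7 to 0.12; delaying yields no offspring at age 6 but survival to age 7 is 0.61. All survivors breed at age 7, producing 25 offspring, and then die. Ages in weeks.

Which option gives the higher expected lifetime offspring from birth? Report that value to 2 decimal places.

12.48

breed at age 6: R₀ = 0.52 × (21 + 0.12 × 25) = 0.52 × 24.0000 = 12.4800
delay to age 7: R₀ = 0.52 × (0.61 × 25) = 0.52 × 15.2500 = 7.9300
Higher: breed at age 6 (12.4800).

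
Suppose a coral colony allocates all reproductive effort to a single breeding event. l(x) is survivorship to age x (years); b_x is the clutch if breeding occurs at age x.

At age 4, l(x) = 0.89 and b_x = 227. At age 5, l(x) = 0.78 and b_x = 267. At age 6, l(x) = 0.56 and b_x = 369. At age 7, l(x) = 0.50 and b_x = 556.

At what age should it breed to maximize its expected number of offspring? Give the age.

Expected offspring if breeding at age x = l(x) × b_x:
  age 4: 0.89 × 227 = 202.030
  age 5: 0.78 × 267 = 208.260
  age 6: 0.56 × 369 = 206.640
  age 7: 0.50 × 556 = 278.000
Maximum at age 7 (278.000).

7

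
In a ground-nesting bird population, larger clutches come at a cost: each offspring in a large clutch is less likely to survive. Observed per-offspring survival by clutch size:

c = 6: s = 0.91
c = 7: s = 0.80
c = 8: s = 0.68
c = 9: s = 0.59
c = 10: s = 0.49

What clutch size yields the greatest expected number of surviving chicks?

7

Expected surviving chicks = c × s(c):
  c=6: 6 × 0.91 = 5.460
  c=7: 7 × 0.80 = 5.600
  c=8: 8 × 0.68 = 5.440
  c=9: 9 × 0.59 = 5.310
  c=10: 10 × 0.49 = 4.900
Maximum at c = 7 (5.600 surviving chicks).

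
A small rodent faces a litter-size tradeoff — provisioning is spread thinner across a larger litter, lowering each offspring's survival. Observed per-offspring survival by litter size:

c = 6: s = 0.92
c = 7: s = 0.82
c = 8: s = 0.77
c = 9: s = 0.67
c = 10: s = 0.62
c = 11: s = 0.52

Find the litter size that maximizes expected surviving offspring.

Expected surviving offspring = c × s(c):
  c=6: 6 × 0.92 = 5.520
  c=7: 7 × 0.82 = 5.740
  c=8: 8 × 0.77 = 6.160
  c=9: 9 × 0.67 = 6.030
  c=10: 10 × 0.62 = 6.200
  c=11: 11 × 0.52 = 5.720
Maximum at c = 10 (6.200 surviving offspring).

10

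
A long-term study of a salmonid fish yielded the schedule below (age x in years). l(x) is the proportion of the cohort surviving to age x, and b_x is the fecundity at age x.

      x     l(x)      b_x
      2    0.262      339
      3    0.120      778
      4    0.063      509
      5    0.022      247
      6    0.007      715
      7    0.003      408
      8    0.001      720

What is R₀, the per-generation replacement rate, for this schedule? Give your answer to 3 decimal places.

R₀ = Σ l(x) b_x:
  age 2: 0.262 × 339 = 88.8180
  age 3: 0.120 × 778 = 93.3600
  age 4: 0.063 × 509 = 32.0670
  age 5: 0.022 × 247 = 5.4340
  age 6: 0.007 × 715 = 5.0050
  age 7: 0.003 × 408 = 1.2240
  age 8: 0.001 × 720 = 0.7200
R₀ = 88.8180 + 93.3600 + 32.0670 + 5.4340 + 5.0050 + 1.2240 + 0.7200 = 226.6280

226.628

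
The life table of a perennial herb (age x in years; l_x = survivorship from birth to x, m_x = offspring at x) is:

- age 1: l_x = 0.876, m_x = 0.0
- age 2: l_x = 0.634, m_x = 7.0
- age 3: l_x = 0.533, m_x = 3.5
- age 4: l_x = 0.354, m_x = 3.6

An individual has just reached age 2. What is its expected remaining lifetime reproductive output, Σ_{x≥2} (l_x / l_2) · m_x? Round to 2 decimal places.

11.95

l_2 = 0.634. Conditional survival from age 2 to x is l_x / l_2.
  x=2: (0.634/0.634) × 7.0 = 7.0000
  x=3: (0.533/0.634) × 3.5 = 2.9424
  x=4: (0.354/0.634) × 3.6 = 2.0101
Sum = 7.0000 + 2.9424 + 2.0101 = 11.9525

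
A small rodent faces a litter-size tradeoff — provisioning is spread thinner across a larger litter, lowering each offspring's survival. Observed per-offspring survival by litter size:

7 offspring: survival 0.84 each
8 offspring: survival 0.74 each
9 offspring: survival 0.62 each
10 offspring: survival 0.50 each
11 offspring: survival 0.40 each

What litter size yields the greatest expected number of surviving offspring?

Expected surviving offspring = c × s(c):
  c=7: 7 × 0.84 = 5.880
  c=8: 8 × 0.74 = 5.920
  c=9: 9 × 0.62 = 5.580
  c=10: 10 × 0.50 = 5.000
  c=11: 11 × 0.40 = 4.400
Maximum at c = 8 (5.920 surviving offspring).

8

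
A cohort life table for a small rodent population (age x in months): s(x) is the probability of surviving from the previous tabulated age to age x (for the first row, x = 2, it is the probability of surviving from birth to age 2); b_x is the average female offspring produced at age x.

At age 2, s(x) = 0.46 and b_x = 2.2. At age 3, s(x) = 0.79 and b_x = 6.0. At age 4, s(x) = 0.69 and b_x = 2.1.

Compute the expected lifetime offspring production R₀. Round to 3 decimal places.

Survivorship from birth: l_x = s_2·s_3·…·s_x.
  l_2 = 0.46000
  l_3 = 0.36340
  l_4 = 0.25075
R₀ = Σ l_x b_x:
  age 2: 0.46000 × 2.2 = 1.0120
  age 3: 0.36340 × 6.0 = 2.1804
  age 4: 0.25075 × 2.1 = 0.5266
R₀ = 1.0120 + 2.1804 + 0.5266 = 3.7190

3.719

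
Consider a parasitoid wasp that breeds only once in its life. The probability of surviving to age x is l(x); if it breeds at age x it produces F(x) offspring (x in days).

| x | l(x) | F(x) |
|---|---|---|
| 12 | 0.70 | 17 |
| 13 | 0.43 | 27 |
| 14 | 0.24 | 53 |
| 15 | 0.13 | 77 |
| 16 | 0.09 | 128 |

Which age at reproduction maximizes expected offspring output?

14

Expected offspring if breeding at age x = l(x) × F(x):
  age 12: 0.70 × 17 = 11.900
  age 13: 0.43 × 27 = 11.610
  age 14: 0.24 × 53 = 12.720
  age 15: 0.13 × 77 = 10.010
  age 16: 0.09 × 128 = 11.520
Maximum at age 14 (12.720).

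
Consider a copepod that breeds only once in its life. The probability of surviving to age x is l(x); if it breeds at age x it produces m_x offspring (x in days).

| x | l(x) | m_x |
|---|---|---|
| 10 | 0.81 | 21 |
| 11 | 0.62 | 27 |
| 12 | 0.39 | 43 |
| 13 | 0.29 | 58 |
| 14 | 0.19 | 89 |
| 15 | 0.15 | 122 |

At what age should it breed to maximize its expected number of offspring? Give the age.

15

Expected offspring if breeding at age x = l(x) × m_x:
  age 10: 0.81 × 21 = 17.010
  age 11: 0.62 × 27 = 16.740
  age 12: 0.39 × 43 = 16.770
  age 13: 0.29 × 58 = 16.820
  age 14: 0.19 × 89 = 16.910
  age 15: 0.15 × 122 = 18.300
Maximum at age 15 (18.300).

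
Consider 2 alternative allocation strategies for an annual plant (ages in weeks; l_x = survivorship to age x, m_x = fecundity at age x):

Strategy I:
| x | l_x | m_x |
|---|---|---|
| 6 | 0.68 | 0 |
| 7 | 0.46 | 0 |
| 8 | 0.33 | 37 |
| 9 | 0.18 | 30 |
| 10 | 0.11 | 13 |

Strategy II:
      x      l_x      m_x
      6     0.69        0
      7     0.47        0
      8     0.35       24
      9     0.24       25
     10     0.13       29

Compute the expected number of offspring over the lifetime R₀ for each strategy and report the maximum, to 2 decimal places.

19.04

Strategy I: R₀ = 0.68×0 + 0.46×0 + 0.33×37 + 0.18×30 + 0.11×13 = 19.0400
Strategy II: R₀ = 0.69×0 + 0.47×0 + 0.35×24 + 0.24×25 + 0.13×29 = 18.1700
Highest R₀: strategy I with 19.0400.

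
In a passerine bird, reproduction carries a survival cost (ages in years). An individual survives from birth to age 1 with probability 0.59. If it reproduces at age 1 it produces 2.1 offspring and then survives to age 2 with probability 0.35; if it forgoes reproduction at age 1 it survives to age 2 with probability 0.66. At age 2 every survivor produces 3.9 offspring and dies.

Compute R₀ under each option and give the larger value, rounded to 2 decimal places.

breed at age 1: R₀ = 0.59 × (2.1 + 0.35 × 3.9) = 0.59 × 3.4650 = 2.0443
delay to age 2: R₀ = 0.59 × (0.66 × 3.9) = 0.59 × 2.5740 = 1.5187
Higher: breed at age 1 (2.0443).

2.04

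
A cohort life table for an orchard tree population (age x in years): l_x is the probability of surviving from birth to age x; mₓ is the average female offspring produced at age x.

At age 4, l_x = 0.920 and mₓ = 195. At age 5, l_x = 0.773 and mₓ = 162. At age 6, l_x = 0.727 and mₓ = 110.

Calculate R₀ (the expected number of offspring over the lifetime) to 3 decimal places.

R₀ = Σ l_x mₓ:
  age 4: 0.920 × 195 = 179.4000
  age 5: 0.773 × 162 = 125.2260
  age 6: 0.727 × 110 = 79.9700
R₀ = 179.4000 + 125.2260 + 79.9700 = 384.5960

384.596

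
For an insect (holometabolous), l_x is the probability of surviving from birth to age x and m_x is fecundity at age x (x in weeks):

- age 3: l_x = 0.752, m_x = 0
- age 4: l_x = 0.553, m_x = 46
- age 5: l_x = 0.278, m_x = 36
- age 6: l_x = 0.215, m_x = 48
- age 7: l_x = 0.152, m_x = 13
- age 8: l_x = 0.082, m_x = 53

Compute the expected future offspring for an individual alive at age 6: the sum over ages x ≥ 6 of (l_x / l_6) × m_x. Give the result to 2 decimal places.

77.40

l_6 = 0.215. Conditional survival from age 6 to x is l_x / l_6.
  x=6: (0.215/0.215) × 48 = 48.0000
  x=7: (0.152/0.215) × 13 = 9.1907
  x=8: (0.082/0.215) × 53 = 20.2140
Sum = 48.0000 + 9.1907 + 20.2140 = 77.4047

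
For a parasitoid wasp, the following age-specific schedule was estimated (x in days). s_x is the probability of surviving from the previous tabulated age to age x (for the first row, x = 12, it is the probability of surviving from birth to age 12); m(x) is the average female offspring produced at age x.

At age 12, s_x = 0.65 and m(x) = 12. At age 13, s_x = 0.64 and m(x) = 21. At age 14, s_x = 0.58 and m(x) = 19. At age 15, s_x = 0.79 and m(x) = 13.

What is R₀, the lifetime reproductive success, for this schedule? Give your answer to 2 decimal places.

23.60

Survivorship from birth: l_x = s_12·s_13·…·s_x.
  l_12 = 0.65000
  l_13 = 0.41600
  l_14 = 0.24128
  l_15 = 0.19061
R₀ = Σ l_x m(x):
  age 12: 0.65000 × 12 = 7.8000
  age 13: 0.41600 × 21 = 8.7360
  age 14: 0.24128 × 19 = 4.5843
  age 15: 0.19061 × 13 = 2.4779
R₀ = 7.8000 + 8.7360 + 4.5843 + 2.4779 = 23.5983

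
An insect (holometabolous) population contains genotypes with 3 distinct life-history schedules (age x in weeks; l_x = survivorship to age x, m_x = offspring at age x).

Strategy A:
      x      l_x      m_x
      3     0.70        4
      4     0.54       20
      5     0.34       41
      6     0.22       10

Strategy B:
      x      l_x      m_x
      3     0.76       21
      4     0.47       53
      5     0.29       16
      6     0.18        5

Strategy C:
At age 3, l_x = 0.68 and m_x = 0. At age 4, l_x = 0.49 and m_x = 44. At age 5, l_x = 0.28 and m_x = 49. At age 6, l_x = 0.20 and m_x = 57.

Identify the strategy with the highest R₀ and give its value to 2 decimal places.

46.68

Strategy A: R₀ = 0.70×4 + 0.54×20 + 0.34×41 + 0.22×10 = 29.7400
Strategy B: R₀ = 0.76×21 + 0.47×53 + 0.29×16 + 0.18×5 = 46.4100
Strategy C: R₀ = 0.68×0 + 0.49×44 + 0.28×49 + 0.20×57 = 46.6800
Highest R₀: strategy C with 46.6800.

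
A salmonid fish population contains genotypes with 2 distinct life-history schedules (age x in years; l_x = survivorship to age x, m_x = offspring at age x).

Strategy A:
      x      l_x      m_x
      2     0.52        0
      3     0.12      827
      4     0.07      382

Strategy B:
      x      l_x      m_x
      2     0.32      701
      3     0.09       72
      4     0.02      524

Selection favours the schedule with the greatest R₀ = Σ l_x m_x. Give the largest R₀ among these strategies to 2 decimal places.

241.28

Strategy A: R₀ = 0.52×0 + 0.12×827 + 0.07×382 = 125.9800
Strategy B: R₀ = 0.32×701 + 0.09×72 + 0.02×524 = 241.2800
Highest R₀: strategy B with 241.2800.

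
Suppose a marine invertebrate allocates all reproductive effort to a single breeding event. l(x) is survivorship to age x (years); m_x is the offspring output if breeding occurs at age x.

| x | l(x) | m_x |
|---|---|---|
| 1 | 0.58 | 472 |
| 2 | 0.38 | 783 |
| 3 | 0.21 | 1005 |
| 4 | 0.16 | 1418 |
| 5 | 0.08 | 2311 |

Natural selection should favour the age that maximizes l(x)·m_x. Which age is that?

2

Expected offspring if breeding at age x = l(x) × m_x:
  age 1: 0.58 × 472 = 273.760
  age 2: 0.38 × 783 = 297.540
  age 3: 0.21 × 1005 = 211.050
  age 4: 0.16 × 1418 = 226.880
  age 5: 0.08 × 2311 = 184.880
Maximum at age 2 (297.540).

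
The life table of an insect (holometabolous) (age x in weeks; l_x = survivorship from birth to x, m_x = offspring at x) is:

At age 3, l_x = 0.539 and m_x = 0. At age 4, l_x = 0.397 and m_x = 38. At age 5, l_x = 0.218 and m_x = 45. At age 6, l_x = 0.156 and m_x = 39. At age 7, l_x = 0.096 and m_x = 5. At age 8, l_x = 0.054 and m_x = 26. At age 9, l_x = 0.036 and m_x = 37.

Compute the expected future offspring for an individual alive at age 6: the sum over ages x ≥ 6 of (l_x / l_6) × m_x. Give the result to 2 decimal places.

l_6 = 0.156. Conditional survival from age 6 to x is l_x / l_6.
  x=6: (0.156/0.156) × 39 = 39.0000
  x=7: (0.096/0.156) × 5 = 3.0769
  x=8: (0.054/0.156) × 26 = 9.0000
  x=9: (0.036/0.156) × 37 = 8.5385
Sum = 39.0000 + 3.0769 + 9.0000 + 8.5385 = 59.6154

59.62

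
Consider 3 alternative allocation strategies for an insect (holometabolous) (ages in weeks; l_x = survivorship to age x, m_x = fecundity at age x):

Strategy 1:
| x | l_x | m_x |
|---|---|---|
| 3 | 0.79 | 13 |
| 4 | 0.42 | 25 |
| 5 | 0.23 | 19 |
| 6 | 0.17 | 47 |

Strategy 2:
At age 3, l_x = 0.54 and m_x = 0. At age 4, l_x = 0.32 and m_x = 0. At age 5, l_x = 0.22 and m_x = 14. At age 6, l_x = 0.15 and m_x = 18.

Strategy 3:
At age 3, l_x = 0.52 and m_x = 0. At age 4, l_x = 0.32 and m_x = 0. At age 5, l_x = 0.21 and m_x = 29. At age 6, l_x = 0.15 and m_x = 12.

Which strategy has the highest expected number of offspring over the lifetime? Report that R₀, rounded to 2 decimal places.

Strategy 1: R₀ = 0.79×13 + 0.42×25 + 0.23×19 + 0.17×47 = 33.1300
Strategy 2: R₀ = 0.54×0 + 0.32×0 + 0.22×14 + 0.15×18 = 5.7800
Strategy 3: R₀ = 0.52×0 + 0.32×0 + 0.21×29 + 0.15×12 = 7.8900
Highest R₀: strategy 1 with 33.1300.

33.13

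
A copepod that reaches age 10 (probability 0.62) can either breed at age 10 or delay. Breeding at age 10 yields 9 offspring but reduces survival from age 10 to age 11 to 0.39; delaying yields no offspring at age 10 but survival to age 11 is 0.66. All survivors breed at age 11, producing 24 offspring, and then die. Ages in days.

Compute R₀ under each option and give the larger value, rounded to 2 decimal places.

breed at age 10: R₀ = 0.62 × (9 + 0.39 × 24) = 0.62 × 18.3600 = 11.3832
delay to age 11: R₀ = 0.62 × (0.66 × 24) = 0.62 × 15.8400 = 9.8208
Higher: breed at age 10 (11.3832).

11.38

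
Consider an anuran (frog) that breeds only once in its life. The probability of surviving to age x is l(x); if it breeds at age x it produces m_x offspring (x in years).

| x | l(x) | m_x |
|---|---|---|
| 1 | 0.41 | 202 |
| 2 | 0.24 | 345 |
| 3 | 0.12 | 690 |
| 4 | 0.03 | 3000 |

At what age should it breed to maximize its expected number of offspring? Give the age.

Expected offspring if breeding at age x = l(x) × m_x:
  age 1: 0.41 × 202 = 82.820
  age 2: 0.24 × 345 = 82.800
  age 3: 0.12 × 690 = 82.800
  age 4: 0.03 × 3000 = 90.000
Maximum at age 4 (90.000).

4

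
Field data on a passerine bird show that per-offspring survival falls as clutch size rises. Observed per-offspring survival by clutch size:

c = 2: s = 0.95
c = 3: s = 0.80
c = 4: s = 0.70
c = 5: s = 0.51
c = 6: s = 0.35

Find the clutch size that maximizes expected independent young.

4

Expected independent young = c × s(c):
  c=2: 2 × 0.95 = 1.900
  c=3: 3 × 0.80 = 2.400
  c=4: 4 × 0.70 = 2.800
  c=5: 5 × 0.51 = 2.550
  c=6: 6 × 0.35 = 2.100
Maximum at c = 4 (2.800 independent young).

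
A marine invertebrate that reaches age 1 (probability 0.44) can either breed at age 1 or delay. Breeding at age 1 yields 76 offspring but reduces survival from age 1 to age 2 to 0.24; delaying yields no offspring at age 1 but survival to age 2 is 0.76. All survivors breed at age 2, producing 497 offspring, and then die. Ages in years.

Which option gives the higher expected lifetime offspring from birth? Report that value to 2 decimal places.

breed at age 1: R₀ = 0.44 × (76 + 0.24 × 497) = 0.44 × 195.2800 = 85.9232
delay to age 2: R₀ = 0.44 × (0.76 × 497) = 0.44 × 377.7200 = 166.1968
Higher: delay to age 2 (166.1968).

166.20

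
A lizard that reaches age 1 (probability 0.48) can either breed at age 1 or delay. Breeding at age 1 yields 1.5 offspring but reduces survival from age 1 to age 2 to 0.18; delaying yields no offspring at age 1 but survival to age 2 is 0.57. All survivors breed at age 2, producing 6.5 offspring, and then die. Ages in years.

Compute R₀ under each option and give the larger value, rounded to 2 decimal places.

1.78

breed at age 1: R₀ = 0.48 × (1.5 + 0.18 × 6.5) = 0.48 × 2.6700 = 1.2816
delay to age 2: R₀ = 0.48 × (0.57 × 6.5) = 0.48 × 3.7050 = 1.7784
Higher: delay to age 2 (1.7784).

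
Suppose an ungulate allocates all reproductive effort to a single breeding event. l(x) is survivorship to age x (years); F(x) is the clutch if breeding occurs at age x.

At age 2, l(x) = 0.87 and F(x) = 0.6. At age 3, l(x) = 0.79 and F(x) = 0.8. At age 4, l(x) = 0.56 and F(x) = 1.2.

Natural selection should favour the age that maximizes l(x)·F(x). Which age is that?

Expected offspring if breeding at age x = l(x) × F(x):
  age 2: 0.87 × 0.6 = 0.522
  age 3: 0.79 × 0.8 = 0.632
  age 4: 0.56 × 1.2 = 0.672
Maximum at age 4 (0.672).

4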